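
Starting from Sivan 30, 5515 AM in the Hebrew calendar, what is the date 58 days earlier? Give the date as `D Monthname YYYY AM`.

Counting 58 days back from JDN 2362220 reaches JDN 2362162, which is 1 Iyar 5515 AM.

1 Iyar 5515 AM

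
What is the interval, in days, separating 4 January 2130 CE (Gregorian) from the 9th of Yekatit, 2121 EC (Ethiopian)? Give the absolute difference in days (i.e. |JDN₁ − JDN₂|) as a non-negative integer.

JDN of the first date = 2499030.
JDN of the second date = 2498709.
|2498709 − 2499030| = 321.

321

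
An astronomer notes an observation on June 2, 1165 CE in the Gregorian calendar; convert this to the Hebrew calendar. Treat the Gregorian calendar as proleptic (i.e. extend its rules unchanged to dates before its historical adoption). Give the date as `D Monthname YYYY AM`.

Julian Day Number of the source date = 2146720.
Converting JDN 2146720 to the Hebrew calendar gives 13 Sivan 4925 AM.

13 Sivan 4925 AM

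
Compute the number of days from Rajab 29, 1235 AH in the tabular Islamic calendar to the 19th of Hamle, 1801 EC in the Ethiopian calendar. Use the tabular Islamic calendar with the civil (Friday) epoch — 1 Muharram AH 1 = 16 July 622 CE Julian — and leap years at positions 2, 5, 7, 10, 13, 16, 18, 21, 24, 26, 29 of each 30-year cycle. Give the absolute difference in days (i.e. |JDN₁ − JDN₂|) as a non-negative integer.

First date → JDN 2385933; second date → JDN 2381989.
The interval is |2385933 − 2381989| = 3944 days.

3944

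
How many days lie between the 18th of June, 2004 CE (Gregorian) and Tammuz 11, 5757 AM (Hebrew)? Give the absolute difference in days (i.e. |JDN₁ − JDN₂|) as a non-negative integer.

First date → JDN 2453175; second date → JDN 2450646.
The interval is |2453175 − 2450646| = 2529 days.

2529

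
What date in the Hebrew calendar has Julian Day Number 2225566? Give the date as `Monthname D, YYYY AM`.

JDN 2225566 is 16 April 1381 in the proleptic Gregorian calendar.
In the Hebrew calendar that day is Nisan 14, 5141 AM.

Nisan 14, 5141 AM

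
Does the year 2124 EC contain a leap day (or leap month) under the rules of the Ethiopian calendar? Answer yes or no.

no

2124 mod 4 = 0; in the Ethiopian calendar a year is leap when year mod 4 = 3, so it is a common year.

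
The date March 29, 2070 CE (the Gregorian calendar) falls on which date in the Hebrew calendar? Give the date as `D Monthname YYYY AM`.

Both dates share Julian Day Number 2477200; in the Hebrew calendar that is 17 Nisan 5830 AM.

17 Nisan 5830 AM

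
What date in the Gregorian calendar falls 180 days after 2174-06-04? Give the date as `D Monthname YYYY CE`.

JDN of 2174-06-04 = 2515252.
2515252 + 180 = 2515432.
JDN 2515432 in the Gregorian calendar is 1 December 2174 CE.

1 December 2174 CE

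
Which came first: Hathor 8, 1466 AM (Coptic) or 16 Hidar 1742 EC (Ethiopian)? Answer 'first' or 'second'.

Converting both to JDN: 2360188 vs 2360196; the smaller is the first.

first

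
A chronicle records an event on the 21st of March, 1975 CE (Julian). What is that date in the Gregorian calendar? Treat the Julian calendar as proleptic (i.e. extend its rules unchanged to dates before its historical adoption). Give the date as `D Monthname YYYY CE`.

At this point the Julian calendar is 13 days behind the Gregorian.
21 March 1975 Julian + 13 days → 3 April 1975 Gregorian.

3 April 1975 CE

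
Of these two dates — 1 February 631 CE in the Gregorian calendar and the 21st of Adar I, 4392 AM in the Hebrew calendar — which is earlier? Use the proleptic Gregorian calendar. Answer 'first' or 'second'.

first

Converting both to JDN: 1951559 vs 1951944; the smaller is the first.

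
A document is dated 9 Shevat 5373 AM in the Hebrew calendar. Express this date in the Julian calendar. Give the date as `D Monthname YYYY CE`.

Both dates share Julian Day Number 2310227; in the Julian calendar that is 21 January 1613 CE.

21 January 1613 CE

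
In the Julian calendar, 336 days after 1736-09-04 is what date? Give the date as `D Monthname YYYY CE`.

6 August 1737 CE

Counting 336 days forward from JDN 2355379 reaches JDN 2355715, which is 6 August 1737 CE.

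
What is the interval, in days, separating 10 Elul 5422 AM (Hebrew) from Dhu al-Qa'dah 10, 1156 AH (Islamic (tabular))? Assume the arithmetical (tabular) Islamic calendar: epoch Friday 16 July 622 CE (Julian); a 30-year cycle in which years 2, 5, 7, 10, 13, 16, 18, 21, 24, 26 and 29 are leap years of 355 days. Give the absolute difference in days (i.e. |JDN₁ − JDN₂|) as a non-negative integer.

29707

First date → JDN 2328330; second date → JDN 2358037.
The interval is |2328330 − 2358037| = 29707 days.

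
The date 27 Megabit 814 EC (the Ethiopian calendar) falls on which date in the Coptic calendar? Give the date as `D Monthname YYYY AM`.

Both dates share Julian Day Number 2021375; in the Coptic calendar that is 27 Paremhat 538 AM.

27 Paremhat 538 AM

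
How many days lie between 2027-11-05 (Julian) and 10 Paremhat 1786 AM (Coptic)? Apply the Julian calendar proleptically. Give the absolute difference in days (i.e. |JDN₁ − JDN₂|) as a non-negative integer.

15462

JDN of the first date = 2461728.
JDN of the second date = 2477190.
|2477190 − 2461728| = 15462.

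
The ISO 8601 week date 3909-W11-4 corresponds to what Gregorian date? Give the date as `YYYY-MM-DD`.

3909-03-18

ISO week 1 of 3909 is the week containing the first Thursday of 3909.
Week 11, day 4 (Thursday) lands on 3909-03-18.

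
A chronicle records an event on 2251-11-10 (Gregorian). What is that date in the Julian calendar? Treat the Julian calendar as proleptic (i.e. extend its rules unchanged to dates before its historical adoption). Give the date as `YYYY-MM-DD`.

2251-10-26

For dates in this range the Gregorian date is 15 days ahead of the Julian.
10 November 2251 Gregorian − 15 days → 26 October 2251 Julian.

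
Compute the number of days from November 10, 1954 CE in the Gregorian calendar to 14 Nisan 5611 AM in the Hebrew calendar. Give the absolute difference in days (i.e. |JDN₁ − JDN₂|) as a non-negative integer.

37828

First date → JDN 2435057; second date → JDN 2397229.
The interval is |2435057 − 2397229| = 37828 days.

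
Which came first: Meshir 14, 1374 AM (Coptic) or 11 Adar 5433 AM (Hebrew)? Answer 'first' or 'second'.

first

First date → JDN 2326681; second date → JDN 2332169.
JDN 2326681 < JDN 2332169, so the first date is earlier.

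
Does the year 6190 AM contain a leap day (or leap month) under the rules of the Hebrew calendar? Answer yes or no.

Hebrew year 6190 is year 15 of its 19-year Metonic cycle; leap years are at positions 3, 6, 8, 11, 14, 17, 19, so it is a common year (12 months).

no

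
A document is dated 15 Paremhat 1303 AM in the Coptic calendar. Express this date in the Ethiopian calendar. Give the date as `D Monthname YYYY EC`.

Julian Day Number of the source date = 2300779.
Converting JDN 2300779 to the Ethiopian calendar gives 15 Megabit 1579 EC.

15 Megabit 1579 EC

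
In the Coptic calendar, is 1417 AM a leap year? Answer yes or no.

no

1417 mod 4 = 1; in the Coptic calendar a year is leap when year mod 4 = 3, so it is a common year.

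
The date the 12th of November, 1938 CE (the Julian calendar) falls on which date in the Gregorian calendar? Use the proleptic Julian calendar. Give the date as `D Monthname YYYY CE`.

At this point the Julian calendar is 13 days behind the Gregorian.
12 November 1938 Julian + 13 days → 25 November 1938 Gregorian.

25 November 1938 CE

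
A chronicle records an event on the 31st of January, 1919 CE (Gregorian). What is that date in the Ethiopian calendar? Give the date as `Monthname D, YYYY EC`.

Tir 23, 1911 EC

Both dates share Julian Day Number 2421990; in the Ethiopian calendar that is 23 Tir 1911 EC.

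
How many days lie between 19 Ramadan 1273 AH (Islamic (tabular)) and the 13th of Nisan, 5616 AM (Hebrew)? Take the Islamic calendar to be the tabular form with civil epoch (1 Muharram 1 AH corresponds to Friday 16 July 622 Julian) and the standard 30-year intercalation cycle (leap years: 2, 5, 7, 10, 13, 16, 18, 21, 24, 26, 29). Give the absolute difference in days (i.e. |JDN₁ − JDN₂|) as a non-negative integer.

First date → JDN 2399448; second date → JDN 2399058.
The interval is |2399448 − 2399058| = 390 days.

390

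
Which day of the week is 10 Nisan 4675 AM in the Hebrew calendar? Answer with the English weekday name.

This is JDN 2055348 (2 April 915 Gregorian).
2055348 ≡ 1 (mod 7); counting from Monday = 0 gives Tuesday.

Tuesday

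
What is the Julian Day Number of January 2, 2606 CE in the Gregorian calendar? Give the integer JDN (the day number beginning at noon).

JDN 2400001 is 17 November 1858 CE (Gregorian), MJD 0; the target day is +272882 days from there, so JDN = 2672883.

2672883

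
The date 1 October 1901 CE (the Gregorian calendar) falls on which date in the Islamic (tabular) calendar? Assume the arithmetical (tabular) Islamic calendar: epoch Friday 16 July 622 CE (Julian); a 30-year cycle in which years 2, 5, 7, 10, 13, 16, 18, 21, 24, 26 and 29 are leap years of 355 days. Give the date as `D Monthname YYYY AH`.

17 Jumada al-Thani 1319 AH

Both dates share Julian Day Number 2415659; in the tabular Islamic calendar that is 17 Jumada al-Thani 1319 AH.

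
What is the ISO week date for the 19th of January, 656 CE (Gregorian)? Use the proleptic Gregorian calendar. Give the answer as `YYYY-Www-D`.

0656-W03-6

The weekday is Saturday (ISO weekday 6).
That Saturday belongs to ISO week 3 of ISO year 656.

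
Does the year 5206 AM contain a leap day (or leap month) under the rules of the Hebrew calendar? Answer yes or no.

Hebrew year 5206 is year 19 of its 19-year Metonic cycle; leap years are at positions 3, 6, 8, 11, 14, 17, 19, so it is a leap year (13 months).

yes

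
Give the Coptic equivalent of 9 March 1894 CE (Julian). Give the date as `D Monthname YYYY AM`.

The source date corresponds to 21 March 1894 in the Gregorian calendar (JDN 2412909).
That day falls on 13 Paremhat 1610 AM in the Coptic calendar.

13 Paremhat 1610 AM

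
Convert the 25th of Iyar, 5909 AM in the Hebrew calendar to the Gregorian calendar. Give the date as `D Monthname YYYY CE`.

Both dates share Julian Day Number 2506118; in the Gregorian calendar that is 1 June 2149 CE.

1 June 2149 CE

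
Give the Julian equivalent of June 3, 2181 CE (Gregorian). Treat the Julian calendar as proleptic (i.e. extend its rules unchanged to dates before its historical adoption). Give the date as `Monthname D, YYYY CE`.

May 20, 2181 CE

At this point the Julian calendar is 14 days behind the Gregorian.
3 June 2181 Gregorian − 14 days → 20 May 2181 Julian.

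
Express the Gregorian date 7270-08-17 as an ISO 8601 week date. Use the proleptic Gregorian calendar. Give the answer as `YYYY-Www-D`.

7270-W33-7

The weekday is Sunday (ISO weekday 7).
That Sunday belongs to ISO week 33 of ISO year 7270.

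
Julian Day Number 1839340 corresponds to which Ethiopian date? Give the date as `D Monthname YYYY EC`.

JDN 1839340 is 4 November 323 in the proleptic Gregorian calendar.
In the Ethiopian calendar that day is 6 Hidar 316 EC.

6 Hidar 316 EC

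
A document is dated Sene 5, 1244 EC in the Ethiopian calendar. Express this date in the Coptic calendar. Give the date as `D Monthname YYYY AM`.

5 Paoni 968 AM

The source date corresponds to 6 June 1252 in the proleptic Gregorian calendar (JDN 2178501).
That day falls on 5 Paoni 968 AM in the Coptic calendar.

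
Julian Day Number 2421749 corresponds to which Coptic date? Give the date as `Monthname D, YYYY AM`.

Pashons 27, 1634 AM

JDN 2421749 is 4 June 1918 in the Gregorian calendar.
In the Coptic calendar that day is Pashons 27, 1634 AM.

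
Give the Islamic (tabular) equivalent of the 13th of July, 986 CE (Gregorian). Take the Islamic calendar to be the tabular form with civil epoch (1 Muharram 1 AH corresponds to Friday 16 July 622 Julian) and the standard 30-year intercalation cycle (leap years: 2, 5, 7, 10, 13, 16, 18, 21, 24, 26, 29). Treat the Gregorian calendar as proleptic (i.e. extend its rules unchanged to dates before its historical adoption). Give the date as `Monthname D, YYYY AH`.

Safar 27, 376 AH

Both dates share Julian Day Number 2081383; in the tabular Islamic calendar that is 27 Safar 376 AH.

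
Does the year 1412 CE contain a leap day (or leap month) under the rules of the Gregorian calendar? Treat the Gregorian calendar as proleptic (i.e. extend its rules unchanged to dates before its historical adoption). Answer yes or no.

yes

1412 is divisible by 4 and not by 100, so it is a leap year.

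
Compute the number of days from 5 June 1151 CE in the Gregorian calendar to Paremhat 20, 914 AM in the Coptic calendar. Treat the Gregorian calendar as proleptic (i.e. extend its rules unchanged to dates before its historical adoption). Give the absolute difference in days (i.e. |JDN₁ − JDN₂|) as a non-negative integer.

17093

First date → JDN 2141609; second date → JDN 2158702.
The interval is |2141609 − 2158702| = 17093 days.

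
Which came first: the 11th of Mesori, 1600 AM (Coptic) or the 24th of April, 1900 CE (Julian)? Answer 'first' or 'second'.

first

Converting both to JDN: 2409405 vs 2415147; the smaller is the first.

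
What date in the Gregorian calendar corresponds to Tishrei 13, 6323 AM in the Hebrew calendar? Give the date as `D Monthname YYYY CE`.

Julian Day Number of the source date = 2657096.
Converting JDN 2657096 to the Gregorian calendar gives 12 October 2562 CE.

12 October 2562 CE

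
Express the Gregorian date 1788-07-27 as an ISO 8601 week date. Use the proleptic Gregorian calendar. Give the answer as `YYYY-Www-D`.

The weekday is Sunday (ISO weekday 7).
That Sunday belongs to ISO week 30 of ISO year 1788.

1788-W30-7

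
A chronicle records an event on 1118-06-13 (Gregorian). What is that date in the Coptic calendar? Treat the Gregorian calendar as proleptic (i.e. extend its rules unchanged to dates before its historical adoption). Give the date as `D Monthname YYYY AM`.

Both dates share Julian Day Number 2129564; in the Coptic calendar that is 12 Paoni 834 AM.

12 Paoni 834 AM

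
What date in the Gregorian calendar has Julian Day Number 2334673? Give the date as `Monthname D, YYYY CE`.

JDN 2451545 is 1 Jan 2000; 2334673 is −116872 days from there.

January 6, 1680 CE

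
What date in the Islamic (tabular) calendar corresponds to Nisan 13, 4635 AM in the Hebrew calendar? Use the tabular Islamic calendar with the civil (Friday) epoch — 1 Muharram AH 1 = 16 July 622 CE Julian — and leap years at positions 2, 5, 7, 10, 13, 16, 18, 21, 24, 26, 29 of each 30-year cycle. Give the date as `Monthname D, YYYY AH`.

Julian Day Number of the source date = 2040734.
Converting JDN 2040734 to the tabular Islamic calendar gives 12 Jumada al-Thani 261 AH.

Jumada al-Thani 12, 261 AH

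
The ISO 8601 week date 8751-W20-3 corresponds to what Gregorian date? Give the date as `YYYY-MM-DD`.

8751-05-16

ISO week 1 of 8751 is the week containing the first Thursday of 8751.
Week 20, day 3 (Wednesday) lands on 8751-05-16.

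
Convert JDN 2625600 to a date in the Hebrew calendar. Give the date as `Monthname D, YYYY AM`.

Tammuz 26, 6236 AM

The Gregorian equivalent of JDN 2625600 is 18 July 2476.
In the Hebrew calendar that day is Tammuz 26, 6236 AM.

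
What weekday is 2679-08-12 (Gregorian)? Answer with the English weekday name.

Tuesday

Since JDN mod 7 = 1 (0 = Monday), the day is Tuesday.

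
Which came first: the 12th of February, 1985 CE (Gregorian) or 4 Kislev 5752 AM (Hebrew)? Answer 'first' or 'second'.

Converting both to JDN: 2446109 vs 2448572; the smaller is the first.

first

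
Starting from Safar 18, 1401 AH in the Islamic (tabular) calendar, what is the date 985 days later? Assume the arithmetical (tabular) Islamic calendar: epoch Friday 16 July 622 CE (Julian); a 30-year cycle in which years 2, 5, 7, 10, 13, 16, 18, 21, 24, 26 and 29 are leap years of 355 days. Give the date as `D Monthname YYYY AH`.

Counting 985 days forward from JDN 2444600 reaches JDN 2445585, which is 29 Dhu al-Qa'dah 1403 AH.

29 Dhu al-Qa'dah 1403 AH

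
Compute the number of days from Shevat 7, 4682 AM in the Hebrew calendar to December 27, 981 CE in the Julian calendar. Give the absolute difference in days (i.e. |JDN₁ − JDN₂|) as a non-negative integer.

First date → JDN 2057827; second date → JDN 2079729.
The interval is |2057827 − 2079729| = 21902 days.

21902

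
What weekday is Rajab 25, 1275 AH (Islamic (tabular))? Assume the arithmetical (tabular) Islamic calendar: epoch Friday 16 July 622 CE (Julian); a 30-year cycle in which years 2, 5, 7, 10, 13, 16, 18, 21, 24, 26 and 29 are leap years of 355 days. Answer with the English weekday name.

This is JDN 2400104 (28 February 1859 Gregorian).
JDN 2400104 mod 7 = 0, and JDN 0 was a Monday, so this is a Monday.

Monday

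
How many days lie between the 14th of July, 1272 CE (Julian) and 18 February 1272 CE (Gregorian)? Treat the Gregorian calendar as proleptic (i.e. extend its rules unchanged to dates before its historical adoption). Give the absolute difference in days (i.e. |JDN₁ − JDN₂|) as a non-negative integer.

154

First date → JDN 2185851; second date → JDN 2185697.
The interval is |2185851 − 2185697| = 154 days.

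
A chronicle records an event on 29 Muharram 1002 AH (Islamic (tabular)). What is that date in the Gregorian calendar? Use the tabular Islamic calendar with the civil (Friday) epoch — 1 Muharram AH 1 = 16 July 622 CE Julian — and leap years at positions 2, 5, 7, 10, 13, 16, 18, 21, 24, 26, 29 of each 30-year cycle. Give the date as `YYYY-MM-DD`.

1593-10-25

Julian Day Number of the source date = 2303189.
Converting JDN 2303189 to the Gregorian calendar gives 25 October 1593 CE.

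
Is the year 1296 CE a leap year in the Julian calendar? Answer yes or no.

1296 mod 4 = 0, so it is a leap year in the Julian calendar.

yes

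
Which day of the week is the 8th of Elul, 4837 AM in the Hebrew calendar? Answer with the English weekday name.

In the proleptic Gregorian calendar this is 5 September 1077 (JDN 2114674).
JDN 2114674 mod 7 = 2, and JDN 0 was a Monday, so this is a Wednesday.

Wednesday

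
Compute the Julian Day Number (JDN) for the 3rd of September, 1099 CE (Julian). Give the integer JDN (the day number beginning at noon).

In the proleptic Gregorian calendar the same day is 9 September 1099.
JDN 2400001 is 17 November 1858 CE (Gregorian), MJD 0; the target day is −277288 days from there, so JDN = 2122713.

2122713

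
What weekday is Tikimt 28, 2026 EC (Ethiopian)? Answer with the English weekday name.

In the Gregorian calendar this is 7 November 2033 (JDN 2463909).
JDN 2463909 mod 7 = 0, and JDN 0 was a Monday, so this is a Monday.

Monday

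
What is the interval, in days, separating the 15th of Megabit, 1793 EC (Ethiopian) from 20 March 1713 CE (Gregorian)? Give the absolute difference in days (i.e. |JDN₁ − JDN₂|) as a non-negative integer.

First date → JDN 2378943; second date → JDN 2346799.
The interval is |2378943 − 2346799| = 32144 days.

32144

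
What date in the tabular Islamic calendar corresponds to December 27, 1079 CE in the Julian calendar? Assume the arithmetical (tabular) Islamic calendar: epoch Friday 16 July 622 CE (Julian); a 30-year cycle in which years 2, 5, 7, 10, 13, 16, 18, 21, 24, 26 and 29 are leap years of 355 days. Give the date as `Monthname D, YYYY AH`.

Jumada al-Thani 29, 472 AH

Both dates share Julian Day Number 2115523; in the tabular Islamic calendar that is 29 Jumada al-Thani 472 AH.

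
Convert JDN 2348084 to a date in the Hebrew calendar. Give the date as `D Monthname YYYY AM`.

JDN 2348084 is 25 September 1716 in the Gregorian calendar.
In the Hebrew calendar that day is 9 Tishrei 5477 AM.

9 Tishrei 5477 AM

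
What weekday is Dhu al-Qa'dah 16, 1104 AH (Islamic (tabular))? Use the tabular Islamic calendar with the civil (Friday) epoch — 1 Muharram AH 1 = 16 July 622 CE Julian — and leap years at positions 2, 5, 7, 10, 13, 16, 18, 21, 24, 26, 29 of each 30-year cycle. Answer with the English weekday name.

Sunday

Equivalently 19 July 1693 Gregorian, JDN 2339616.
JDN 2339616 mod 7 = 6, and JDN 0 was a Monday, so this is a Sunday.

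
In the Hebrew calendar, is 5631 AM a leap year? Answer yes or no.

Hebrew year 5631 is year 7 of its 19-year Metonic cycle; leap years are at positions 3, 6, 8, 11, 14, 17, 19, so it is a common year (12 months).

no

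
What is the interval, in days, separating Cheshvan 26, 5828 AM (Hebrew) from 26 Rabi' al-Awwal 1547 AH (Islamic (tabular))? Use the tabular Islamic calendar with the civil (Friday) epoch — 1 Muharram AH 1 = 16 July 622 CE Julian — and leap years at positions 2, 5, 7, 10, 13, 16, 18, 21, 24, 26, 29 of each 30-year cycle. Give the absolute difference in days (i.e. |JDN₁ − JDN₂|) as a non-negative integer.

20051

First date → JDN 2476324; second date → JDN 2496375.
The interval is |2476324 − 2496375| = 20051 days.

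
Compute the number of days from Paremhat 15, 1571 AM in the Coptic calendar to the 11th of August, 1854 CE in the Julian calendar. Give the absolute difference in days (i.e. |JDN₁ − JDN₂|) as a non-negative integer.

JDN of the first date = 2398666.
JDN of the second date = 2398454.
|2398454 − 2398666| = 212.

212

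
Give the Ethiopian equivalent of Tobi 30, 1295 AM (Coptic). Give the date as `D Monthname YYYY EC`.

The source date corresponds to 4 February 1579 in the proleptic Gregorian calendar (JDN 2297812).
That day falls on 30 Tir 1571 EC in the Ethiopian calendar.

30 Tir 1571 EC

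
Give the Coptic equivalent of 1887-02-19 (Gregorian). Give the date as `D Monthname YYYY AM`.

13 Meshir 1603 AM

Both dates share Julian Day Number 2410322; in the Coptic calendar that is 13 Meshir 1603 AM.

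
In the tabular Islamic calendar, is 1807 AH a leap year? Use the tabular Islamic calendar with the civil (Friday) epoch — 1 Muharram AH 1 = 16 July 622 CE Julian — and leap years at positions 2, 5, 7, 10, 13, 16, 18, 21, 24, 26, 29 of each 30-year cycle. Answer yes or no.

yes

Year 1807 AH is year 7 of its 30-year cycle; leap positions are 2, 5, 7, 10, 13, 16, 18, 21, 24, 26, 29, so it is a leap year (355 days).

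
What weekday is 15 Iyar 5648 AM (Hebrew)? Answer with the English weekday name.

Thursday

Equivalently 26 April 1888 Gregorian, JDN 2410754.
Since JDN mod 7 = 3 (0 = Monday), the day is Thursday.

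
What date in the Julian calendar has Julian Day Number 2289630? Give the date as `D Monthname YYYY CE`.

31 August 1556 CE

JDN 2289630 is 10 September 1556 in the proleptic Gregorian calendar.
In the Julian calendar that day is 31 August 1556 CE.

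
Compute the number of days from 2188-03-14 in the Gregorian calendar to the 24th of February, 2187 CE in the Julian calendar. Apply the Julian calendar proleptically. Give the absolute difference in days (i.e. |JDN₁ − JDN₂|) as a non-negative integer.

JDN of the first date = 2520284.
JDN of the second date = 2519914.
|2519914 − 2520284| = 370.

370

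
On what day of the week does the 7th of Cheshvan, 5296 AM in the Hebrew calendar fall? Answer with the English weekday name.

Tuesday

This is JDN 2281994 (15 October 1535 Gregorian).
JDN 2281994 mod 7 = 1, and JDN 0 was a Monday, so this is a Tuesday.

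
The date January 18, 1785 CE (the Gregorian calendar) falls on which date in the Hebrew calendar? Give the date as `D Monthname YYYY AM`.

Julian Day Number of the source date = 2373036.
Converting JDN 2373036 to the Hebrew calendar gives 7 Shevat 5545 AM.

7 Shevat 5545 AM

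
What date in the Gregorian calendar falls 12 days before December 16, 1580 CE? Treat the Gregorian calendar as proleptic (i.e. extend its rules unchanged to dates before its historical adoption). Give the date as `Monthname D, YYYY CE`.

December 4, 1580 CE

The starting date is JDN 2298493; 2298493 − 12 = 2298481.
JDN 2298481 corresponds to December 4, 1580 CE.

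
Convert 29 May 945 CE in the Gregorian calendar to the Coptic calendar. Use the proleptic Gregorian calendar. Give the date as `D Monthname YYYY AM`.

29 Pashons 661 AM

Both dates share Julian Day Number 2066363; in the Coptic calendar that is 29 Pashons 661 AM.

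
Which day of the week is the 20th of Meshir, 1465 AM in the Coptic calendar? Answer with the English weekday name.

In the Gregorian calendar this is 25 February 1749 (JDN 2359925).
Since JDN mod 7 = 1 (0 = Monday), the day is Tuesday.

Tuesday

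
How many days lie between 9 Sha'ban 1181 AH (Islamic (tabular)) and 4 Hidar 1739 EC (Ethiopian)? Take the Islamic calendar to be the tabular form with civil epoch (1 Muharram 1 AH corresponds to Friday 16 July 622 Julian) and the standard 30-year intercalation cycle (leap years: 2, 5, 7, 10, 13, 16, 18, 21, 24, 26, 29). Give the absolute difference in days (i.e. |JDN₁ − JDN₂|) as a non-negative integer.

First date → JDN 2366808; second date → JDN 2359088.
The interval is |2366808 − 2359088| = 7720 days.

7720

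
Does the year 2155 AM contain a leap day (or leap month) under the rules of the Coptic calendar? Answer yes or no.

2155 mod 4 = 3; in the Coptic calendar a year is leap when year mod 4 = 3, so it is a leap year.

yes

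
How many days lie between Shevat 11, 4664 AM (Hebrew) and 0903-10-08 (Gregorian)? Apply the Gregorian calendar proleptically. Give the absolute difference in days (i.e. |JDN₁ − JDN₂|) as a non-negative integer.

JDN of the first date = 2051274.
JDN of the second date = 2051154.
|2051154 − 2051274| = 120.

120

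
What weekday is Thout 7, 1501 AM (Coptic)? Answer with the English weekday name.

Wednesday

Equivalently 15 September 1784 Gregorian, JDN 2372911.
2372911 ≡ 2 (mod 7); counting from Monday = 0 gives Wednesday.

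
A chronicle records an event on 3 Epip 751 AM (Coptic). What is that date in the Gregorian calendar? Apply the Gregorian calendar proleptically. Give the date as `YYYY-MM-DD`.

Both dates share Julian Day Number 2099269; in the Gregorian calendar that is 3 July 1035 CE.

1035-07-03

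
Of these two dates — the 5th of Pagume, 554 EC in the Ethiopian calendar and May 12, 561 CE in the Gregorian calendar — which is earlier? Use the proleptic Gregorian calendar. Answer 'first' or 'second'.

second

First date → JDN 1926568; second date → JDN 1926093.
JDN 1926093 < JDN 1926568, so the second date is earlier.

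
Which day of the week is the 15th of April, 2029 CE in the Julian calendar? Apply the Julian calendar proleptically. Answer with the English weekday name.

Saturday

This is JDN 2462255 (28 April 2029 Gregorian).
Since JDN mod 7 = 5 (0 = Monday), the day is Saturday.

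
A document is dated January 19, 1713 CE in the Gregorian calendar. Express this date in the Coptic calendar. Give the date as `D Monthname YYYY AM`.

Both dates share Julian Day Number 2346739; in the Coptic calendar that is 13 Tobi 1429 AM.

13 Tobi 1429 AM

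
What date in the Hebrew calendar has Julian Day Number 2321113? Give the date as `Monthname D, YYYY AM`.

The Gregorian equivalent of JDN 2321113 is 21 November 1642.
In the Hebrew calendar that day is Cheshvan 28, 5403 AM.

Cheshvan 28, 5403 AM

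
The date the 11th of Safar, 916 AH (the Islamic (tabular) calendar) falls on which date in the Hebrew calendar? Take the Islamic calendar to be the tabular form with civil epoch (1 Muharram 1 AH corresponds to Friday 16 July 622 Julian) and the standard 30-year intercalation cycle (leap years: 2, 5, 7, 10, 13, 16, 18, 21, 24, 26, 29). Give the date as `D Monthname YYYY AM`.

Both dates share Julian Day Number 2272725; in the Hebrew calendar that is 11 Sivan 5270 AM.

11 Sivan 5270 AM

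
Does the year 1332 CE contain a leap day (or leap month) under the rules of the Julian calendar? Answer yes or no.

yes

1332 mod 4 = 0, so it is a leap year in the Julian calendar.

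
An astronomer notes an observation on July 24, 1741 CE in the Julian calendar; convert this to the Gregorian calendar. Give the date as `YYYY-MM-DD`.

1741-08-04

The Julian–Gregorian offset here is 11 days (Julian trailing).
24 July 1741 Julian + 11 days → 4 August 1741 Gregorian.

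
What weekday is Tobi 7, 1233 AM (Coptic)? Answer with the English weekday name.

This is JDN 2275144 (12 January 1517 Gregorian).
Since JDN mod 7 = 4 (0 = Monday), the day is Friday.

Friday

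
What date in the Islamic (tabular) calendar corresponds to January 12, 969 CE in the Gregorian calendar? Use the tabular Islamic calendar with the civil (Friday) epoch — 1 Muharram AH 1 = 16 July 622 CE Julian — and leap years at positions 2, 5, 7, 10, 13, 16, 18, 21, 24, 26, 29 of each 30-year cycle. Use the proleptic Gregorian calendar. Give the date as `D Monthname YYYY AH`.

Julian Day Number of the source date = 2074992.
Converting JDN 2074992 to the tabular Islamic calendar gives 14 Safar 358 AH.

14 Safar 358 AH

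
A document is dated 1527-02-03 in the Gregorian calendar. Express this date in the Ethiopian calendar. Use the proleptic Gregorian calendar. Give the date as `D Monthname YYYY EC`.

Both dates share Julian Day Number 2278818; in the Ethiopian calendar that is 29 Tir 1519 EC.

29 Tir 1519 EC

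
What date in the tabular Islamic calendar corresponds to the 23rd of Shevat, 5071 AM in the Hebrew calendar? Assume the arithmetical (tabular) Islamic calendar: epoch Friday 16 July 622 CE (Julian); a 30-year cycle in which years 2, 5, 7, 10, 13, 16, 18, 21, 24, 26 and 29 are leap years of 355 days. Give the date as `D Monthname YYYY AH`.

The source date corresponds to 21 January 1311 in the proleptic Gregorian calendar (JDN 2199913).
That day falls on 21 Sha'ban 710 AH in the tabular Islamic calendar.

21 Sha'ban 710 AH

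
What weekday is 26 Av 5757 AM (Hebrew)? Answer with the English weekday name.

Friday

Equivalently 29 August 1997 Gregorian, JDN 2450690.
Since JDN mod 7 = 4 (0 = Monday), the day is Friday.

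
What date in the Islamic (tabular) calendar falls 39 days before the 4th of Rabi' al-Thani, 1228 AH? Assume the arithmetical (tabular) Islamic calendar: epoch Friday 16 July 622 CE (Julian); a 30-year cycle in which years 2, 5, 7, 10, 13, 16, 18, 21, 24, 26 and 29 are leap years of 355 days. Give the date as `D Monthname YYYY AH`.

JDN of the 4th of Rabi' al-Thani, 1228 AH = 2383340.
2383340 − 39 = 2383301.
JDN 2383301 in the tabular Islamic calendar is 24 Safar 1228 AH.

24 Safar 1228 AH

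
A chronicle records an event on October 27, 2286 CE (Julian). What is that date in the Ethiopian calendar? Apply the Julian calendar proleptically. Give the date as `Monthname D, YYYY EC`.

The source date corresponds to 11 November 2286 in the Gregorian calendar (JDN 2556319).
That day falls on 30 Tikimt 2279 EC in the Ethiopian calendar.

Tikimt 30, 2279 EC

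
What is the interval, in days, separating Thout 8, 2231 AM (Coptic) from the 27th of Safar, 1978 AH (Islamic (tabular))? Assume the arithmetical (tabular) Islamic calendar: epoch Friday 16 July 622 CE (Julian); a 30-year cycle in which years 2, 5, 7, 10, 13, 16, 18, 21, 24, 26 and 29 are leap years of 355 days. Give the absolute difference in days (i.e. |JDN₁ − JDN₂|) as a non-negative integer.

First date → JDN 2639544; second date → JDN 2649079.
The interval is |2639544 − 2649079| = 9535 days.

9535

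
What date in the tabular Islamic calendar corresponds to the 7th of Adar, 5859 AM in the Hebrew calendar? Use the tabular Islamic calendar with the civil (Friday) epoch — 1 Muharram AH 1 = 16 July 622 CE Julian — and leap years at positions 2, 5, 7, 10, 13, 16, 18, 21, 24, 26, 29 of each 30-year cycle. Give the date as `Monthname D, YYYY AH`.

Dhu al-Hijjah 6, 1522 AH

Both dates share Julian Day Number 2487762; in the tabular Islamic calendar that is 6 Dhu al-Hijjah 1522 AH.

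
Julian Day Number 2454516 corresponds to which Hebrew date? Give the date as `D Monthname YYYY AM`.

JDN 2454516 is 19 February 2008 in the Gregorian calendar.
In the Hebrew calendar that day is 13 Adar I 5768 AM.

13 Adar I 5768 AM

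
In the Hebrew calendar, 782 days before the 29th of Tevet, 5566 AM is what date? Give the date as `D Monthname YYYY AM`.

14 Kislev 5564 AM

JDN of the 29th of Tevet, 5566 AM = 2380706.
2380706 − 782 = 2379924.
JDN 2379924 in the Hebrew calendar is 14 Kislev 5564 AM.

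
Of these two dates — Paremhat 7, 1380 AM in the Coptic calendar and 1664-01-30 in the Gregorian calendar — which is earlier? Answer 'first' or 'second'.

Converting both to JDN: 2328896 vs 2328853; the smaller is the second.

second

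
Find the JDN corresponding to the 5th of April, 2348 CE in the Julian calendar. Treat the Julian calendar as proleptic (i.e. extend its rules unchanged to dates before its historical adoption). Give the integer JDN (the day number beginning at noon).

In the Gregorian calendar the same day is 21 April 2348.
JDN 2299161 is 15 October 1582 CE (Gregorian); the target day is +279599 days from there, so JDN = 2578760.

2578760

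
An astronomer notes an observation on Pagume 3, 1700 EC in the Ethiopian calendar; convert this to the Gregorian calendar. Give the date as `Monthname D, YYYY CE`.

September 6, 1708 CE

Both dates share Julian Day Number 2345143; in the Gregorian calendar that is 6 September 1708 CE.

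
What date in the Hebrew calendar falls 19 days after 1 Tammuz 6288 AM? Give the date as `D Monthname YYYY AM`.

20 Tammuz 6288 AM

Counting 19 days forward from JDN 2644564 reaches JDN 2644583, which is 20 Tammuz 6288 AM.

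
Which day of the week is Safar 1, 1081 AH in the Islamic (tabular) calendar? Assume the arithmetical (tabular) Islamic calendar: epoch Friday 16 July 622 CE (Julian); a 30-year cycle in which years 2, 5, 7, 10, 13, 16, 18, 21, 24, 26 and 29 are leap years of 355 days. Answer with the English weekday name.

Friday

In the Gregorian calendar this is 20 June 1670 (JDN 2331186).
Since JDN mod 7 = 4 (0 = Monday), the day is Friday.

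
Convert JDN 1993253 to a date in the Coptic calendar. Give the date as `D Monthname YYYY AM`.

29 Paremhat 461 AM

JDN 1993253 is 29 March 745 in the proleptic Gregorian calendar.
In the Coptic calendar that day is 29 Paremhat 461 AM.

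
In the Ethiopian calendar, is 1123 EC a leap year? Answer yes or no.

1123 mod 4 = 3; in the Ethiopian calendar a year is leap when year mod 4 = 3, so it is a leap year.

yes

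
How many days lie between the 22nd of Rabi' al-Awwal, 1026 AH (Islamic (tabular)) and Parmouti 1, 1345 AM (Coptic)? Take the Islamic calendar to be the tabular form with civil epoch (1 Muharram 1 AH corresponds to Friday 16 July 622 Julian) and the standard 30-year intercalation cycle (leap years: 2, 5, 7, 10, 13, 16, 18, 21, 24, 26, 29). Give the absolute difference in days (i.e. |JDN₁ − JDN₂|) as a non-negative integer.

4390

JDN of the first date = 2311746.
JDN of the second date = 2316136.
|2316136 − 2311746| = 4390.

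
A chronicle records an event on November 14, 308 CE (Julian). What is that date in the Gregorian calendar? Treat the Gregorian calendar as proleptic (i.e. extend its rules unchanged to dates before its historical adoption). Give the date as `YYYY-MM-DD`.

The Julian–Gregorian offset here is 1 day (Julian trailing).
14 November 308 Julian + 1 day → 15 November 308 Gregorian.

0308-11-15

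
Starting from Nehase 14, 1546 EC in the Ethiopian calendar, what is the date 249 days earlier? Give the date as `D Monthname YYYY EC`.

5 Tahsas 1546 EC

JDN of Nehase 14, 1546 EC = 2288875.
2288875 − 249 = 2288626.
JDN 2288626 in the Ethiopian calendar is 5 Tahsas 1546 EC.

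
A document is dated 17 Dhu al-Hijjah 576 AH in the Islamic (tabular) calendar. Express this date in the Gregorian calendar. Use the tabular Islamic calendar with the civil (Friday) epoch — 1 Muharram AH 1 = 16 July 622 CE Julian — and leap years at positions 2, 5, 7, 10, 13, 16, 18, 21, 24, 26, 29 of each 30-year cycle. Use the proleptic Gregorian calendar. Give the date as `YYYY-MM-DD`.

1181-05-11

Julian Day Number of the source date = 2152542.
Converting JDN 2152542 to the Gregorian calendar gives 11 May 1181 CE.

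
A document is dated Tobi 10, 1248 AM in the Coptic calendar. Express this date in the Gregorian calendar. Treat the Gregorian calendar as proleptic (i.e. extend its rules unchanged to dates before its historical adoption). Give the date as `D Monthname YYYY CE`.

16 January 1532 CE

Both dates share Julian Day Number 2280626; in the Gregorian calendar that is 16 January 1532 CE.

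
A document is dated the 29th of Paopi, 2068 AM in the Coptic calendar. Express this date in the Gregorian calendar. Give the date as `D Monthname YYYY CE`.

12 November 2351 CE

Both dates share Julian Day Number 2580060; in the Gregorian calendar that is 12 November 2351 CE.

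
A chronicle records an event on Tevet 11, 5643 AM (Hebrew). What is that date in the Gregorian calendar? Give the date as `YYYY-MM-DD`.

1882-12-21

Julian Day Number of the source date = 2408801.
Converting JDN 2408801 to the Gregorian calendar gives 21 December 1882 CE.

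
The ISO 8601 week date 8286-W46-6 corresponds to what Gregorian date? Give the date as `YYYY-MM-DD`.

ISO week 1 of 8286 is the week containing the first Thursday of 8286.
Week 46, day 6 (Saturday) lands on 8286-11-20.

8286-11-20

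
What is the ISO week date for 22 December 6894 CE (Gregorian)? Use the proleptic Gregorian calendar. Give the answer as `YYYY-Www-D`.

The weekday is Wednesday (ISO weekday 3).
That Wednesday belongs to ISO week 51 of ISO year 6894.

6894-W51-3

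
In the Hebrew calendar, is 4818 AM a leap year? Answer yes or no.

yes

Hebrew year 4818 is year 11 of its 19-year Metonic cycle; leap years are at positions 3, 6, 8, 11, 14, 17, 19, so it is a leap year (13 months).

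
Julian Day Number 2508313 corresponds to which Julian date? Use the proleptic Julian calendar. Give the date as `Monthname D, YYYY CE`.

May 22, 2155 CE

The Gregorian equivalent of JDN 2508313 is 5 June 2155.
In the Julian calendar that day is May 22, 2155 CE.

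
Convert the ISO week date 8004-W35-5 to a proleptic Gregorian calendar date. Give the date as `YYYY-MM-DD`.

8004-08-27

ISO week 1 of 8004 is the week containing the first Thursday of 8004.
Week 35, day 5 (Friday) lands on 8004-08-27.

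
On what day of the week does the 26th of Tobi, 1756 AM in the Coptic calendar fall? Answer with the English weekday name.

In the Gregorian calendar this is 4 February 2040 (JDN 2466189).
2466189 ≡ 5 (mod 7); counting from Monday = 0 gives Saturday.

Saturday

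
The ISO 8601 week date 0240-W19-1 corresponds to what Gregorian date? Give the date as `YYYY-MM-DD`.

ISO week 1 of 240 is the week containing the first Thursday of 240.
Week 19, day 1 (Monday) lands on 0240-05-04.

0240-05-04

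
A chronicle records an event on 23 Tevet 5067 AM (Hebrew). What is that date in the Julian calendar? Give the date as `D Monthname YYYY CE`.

The source date corresponds to 6 January 1307 in the proleptic Gregorian calendar (JDN 2198437).
That day falls on 29 December 1306 CE in the Julian calendar.

29 December 1306 CE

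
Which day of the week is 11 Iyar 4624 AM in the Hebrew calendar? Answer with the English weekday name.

Friday

This is JDN 2036745 (25 April 864 Gregorian).
JDN 2036745 mod 7 = 4, and JDN 0 was a Monday, so this is a Friday.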